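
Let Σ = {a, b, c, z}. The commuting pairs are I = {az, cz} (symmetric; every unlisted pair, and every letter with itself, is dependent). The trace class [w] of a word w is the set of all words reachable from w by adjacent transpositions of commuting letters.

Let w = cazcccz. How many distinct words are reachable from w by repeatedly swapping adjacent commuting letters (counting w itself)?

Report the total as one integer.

21

drop 0:c onto floor
drop 1:a onto {0:c}
drop 2:z onto floor
drop 3:c onto {1:a}
drop 4:c onto {3:c}
drop 5:c onto {4:c}
drop 6:z onto {2:z}
ground layer = {0:c, 2:z}
drop-orders for the pieces not yet dropped (sum over which currently-grounded one goes next):
  1 to go: {5} 1  {6} 1
  2 to go: {2,6} 1  {4,5} 1  {5,6} 2
  3 to go: {2,5,6} 3  {3,4,5} 1  {4,5,6} 3
  4 to go: {1,3,4,5} 1  {2,4,5,6} 6  {3,4,5,6} 4
  5 to go: {0,1,3,4,5} 1  {1,3,4,5,6} 5  {2,3,4,5,6} 10
  if 0:c drops first: 15 orders
  if 2:z drops first: 6 orders
heap linearizations: 21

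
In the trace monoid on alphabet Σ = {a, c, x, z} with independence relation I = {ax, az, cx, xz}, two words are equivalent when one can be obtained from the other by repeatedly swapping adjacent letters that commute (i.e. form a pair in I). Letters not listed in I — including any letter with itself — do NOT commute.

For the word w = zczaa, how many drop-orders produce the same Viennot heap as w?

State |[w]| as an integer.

piece 0:z — minimal
piece 1:c rests on {0:z}
piece 2:z rests on {1:c}
piece 3:a rests on {1:c}
piece 4:a rests on {3:a}
minimal pieces: {0:z}
ways to finish when only these pieces remain (= sum over removing one remaining piece with nothing left below it):
  1 left: {2}→1  {4}→1
  2 left: {2,4}→2  {3,4}→1
  3 left: {2,3,4}→3
  placing 0:z first → 3 extensions

3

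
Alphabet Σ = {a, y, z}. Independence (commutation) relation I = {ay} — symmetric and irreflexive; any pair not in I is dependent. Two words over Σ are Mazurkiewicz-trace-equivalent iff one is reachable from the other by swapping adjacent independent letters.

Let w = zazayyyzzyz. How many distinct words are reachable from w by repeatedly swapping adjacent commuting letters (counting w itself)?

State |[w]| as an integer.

4

drop 0:z onto floor
drop 1:a onto {0:z}
drop 2:z onto {1:a}
drop 3:a onto {2:z}
drop 4:y onto {2:z}
drop 5:y onto {4:y}
drop 6:y onto {5:y}
drop 7:z onto {3:a, 6:y}
drop 8:z onto {7:z}
drop 9:y onto {8:z}
drop 10:z onto {9:y}
ground layer = {0:z}
drop-orders for the pieces not yet dropped (sum over which currently-grounded one goes next):
  1 to go: {10} 1
  2 to go: {9,10} 1
  3 to go: {8,9,10} 1
  4 to go: {7,8,9,10} 1
  5 to go: {3,7,8,9,10} 1  {6,7,8,9,10} 1
  6 to go: {3,6,7,8,9,10} 2  {5,6,7,8,9,10} 1
  7 to go: {3,5,6,7,8,9,10} 3  {4,5,6,7,8,9,10} 1
  8 to go: {3,4,5,6,7,8,9,10} 4
  9 to go: {2,3,4,5,6,7,8,9,10} 4
  if 0:z drops first: 4 orders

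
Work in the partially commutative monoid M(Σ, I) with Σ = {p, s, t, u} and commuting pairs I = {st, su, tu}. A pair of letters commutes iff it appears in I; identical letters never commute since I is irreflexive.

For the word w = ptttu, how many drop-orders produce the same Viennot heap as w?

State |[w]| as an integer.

4

#0=p has no predecessor
#1=t depends on [0:p]
#2=t depends on [1:t]
#3=t depends on [2:t]
#4=u depends on [0:p]
sources: [0:p]
N(rest) = Σ N(rest − s) over sources s of rest; N(one piece) = 1:
  size 1 → [3]=1  [4]=1
  size 2 → [2,3]=1  [3,4]=2
  size 3 → [1,2,3]=1  [2,3,4]=3
  first=0(p) contributes 4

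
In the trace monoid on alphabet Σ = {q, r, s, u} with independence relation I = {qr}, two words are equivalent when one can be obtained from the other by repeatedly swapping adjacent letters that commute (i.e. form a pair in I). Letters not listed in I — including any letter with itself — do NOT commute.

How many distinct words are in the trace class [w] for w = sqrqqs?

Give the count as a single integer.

0(s) covers ∅
1(q) covers 0:s
2(r) covers 0:s
3(q) covers 1:q
4(q) covers 3:q
5(s) covers 2:r, 4:q
floor of heap: 0:s
completions by unplaced set U, small U first (add the entries for U minus each lowest piece of U):
  |U|=1: {5}:1
  |U|=2: {2,5}:1  {4,5}:1
  |U|=3: {2,4,5}:2  {3,4,5}:1
  |U|=4: {1,3,4,5}:1  {2,3,4,5}:3
  start at 0(s): 4

4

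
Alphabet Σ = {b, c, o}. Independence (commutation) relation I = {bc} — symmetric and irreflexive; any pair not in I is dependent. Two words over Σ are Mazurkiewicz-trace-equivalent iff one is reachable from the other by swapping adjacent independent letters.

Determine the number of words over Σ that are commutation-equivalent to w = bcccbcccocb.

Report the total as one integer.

56

0(b) covers ∅
1(c) covers ∅
2(c) covers 1:c
3(c) covers 2:c
4(b) covers 0:b
5(c) covers 3:c
6(c) covers 5:c
7(c) covers 6:c
8(o) covers 4:b, 7:c
9(c) covers 8:o
10(b) covers 8:o
floor of heap: 0:b, 1:c
completions by unplaced set U, small U first (add the entries for U minus each lowest piece of U):
  |U|=1: {9}:1  {10}:1
  |U|=2: {9,10}:2
  |U|=3: {8,9,10}:2
  |U|=4: {4,8,9,10}:2  {7,8,9,10}:2
  |U|=5: {0,4,8,9,10}:2  {4,7,8,9,10}:4  {6,7,8,9,10}:2
  |U|=6: {0,4,7,8,9,10}:6  {4,6,7,8,9,10}:6  {5,6,7,8,9,10}:2
  |U|=7: {0,4,6,7,8,9,10}:12  {3,5,6,7,8,9,10}:2  {4,5,6,7,8,9,10}:8
  |U|=8: {0,4,5,6,7,8,9,10}:20  {2,3,5,6,7,8,9,10}:2  {3,4,5,6,7,8,9,10}:10
  |U|=9: {0,3,4,5,6,7,8,9,10}:30  {1,2,3,5,6,7,8,9,10}:2  {2,3,4,5,6,7,8,9,10}:12
  start at 0(b): 14
  start at 1(c): 42
sum over floor = 56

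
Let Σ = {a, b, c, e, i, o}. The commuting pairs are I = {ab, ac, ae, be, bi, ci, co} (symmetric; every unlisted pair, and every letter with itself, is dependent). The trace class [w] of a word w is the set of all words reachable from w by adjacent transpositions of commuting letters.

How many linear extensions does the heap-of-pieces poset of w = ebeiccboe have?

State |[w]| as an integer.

13

0(e) covers ∅
1(b) covers ∅
2(e) covers 0:e
3(i) covers 2:e
4(c) covers 1:b, 2:e
5(c) covers 4:c
6(b) covers 5:c
7(o) covers 3:i, 6:b
8(e) covers 7:o
floor of heap: 0:e, 1:b
completions by unplaced set U, small U first (add the entries for U minus each lowest piece of U):
  |U|=1: {8}:1
  |U|=2: {7,8}:1
  |U|=3: {3,7,8}:1  {6,7,8}:1
  |U|=4: {3,6,7,8}:2  {5,6,7,8}:1
  |U|=5: {3,5,6,7,8}:3  {4,5,6,7,8}:1
  |U|=6: {1,4,5,6,7,8}:1  {3,4,5,6,7,8}:4
  |U|=7: {1,3,4,5,6,7,8}:5  {2,3,4,5,6,7,8}:4
  start at 0(e): 9
  start at 1(b): 4
sum over floor = 13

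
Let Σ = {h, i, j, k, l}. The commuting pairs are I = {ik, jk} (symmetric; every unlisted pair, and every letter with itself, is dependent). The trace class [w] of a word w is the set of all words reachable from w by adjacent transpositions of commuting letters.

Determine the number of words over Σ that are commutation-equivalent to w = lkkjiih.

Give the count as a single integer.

10

drop 0:l onto floor
drop 1:k onto {0:l}
drop 2:k onto {1:k}
drop 3:j onto {0:l}
drop 4:i onto {3:j}
drop 5:i onto {4:i}
drop 6:h onto {2:k, 5:i}
ground layer = {0:l}
drop-orders for the pieces not yet dropped (sum over which currently-grounded one goes next):
  1 to go: {6} 1
  2 to go: {2,6} 1  {5,6} 1
  3 to go: {1,2,6} 1  {2,5,6} 2  {4,5,6} 1
  4 to go: {1,2,5,6} 3  {2,4,5,6} 3  {3,4,5,6} 1
  5 to go: {1,2,4,5,6} 6  {2,3,4,5,6} 4
  if 0:l drops first: 10 orders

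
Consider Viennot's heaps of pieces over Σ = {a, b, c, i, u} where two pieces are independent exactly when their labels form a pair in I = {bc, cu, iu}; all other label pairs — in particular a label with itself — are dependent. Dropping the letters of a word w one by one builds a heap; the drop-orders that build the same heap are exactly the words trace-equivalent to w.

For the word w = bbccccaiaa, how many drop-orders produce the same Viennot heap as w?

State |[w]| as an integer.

15

piece 0:b — minimal
piece 1:b rests on {0:b}
piece 2:c — minimal
piece 3:c rests on {2:c}
piece 4:c rests on {3:c}
piece 5:c rests on {4:c}
piece 6:a rests on {1:b, 5:c}
piece 7:i rests on {6:a}
piece 8:a rests on {7:i}
piece 9:a rests on {8:a}
minimal pieces: {0:b, 2:c}
ways to finish when only these pieces remain (= sum over removing one remaining piece with nothing left below it):
  1 left: {9}→1
  2 left: {8,9}→1
  3 left: {7,8,9}→1
  4 left: {6,7,8,9}→1
  5 left: {1,6,7,8,9}→1  {5,6,7,8,9}→1
  6 left: {0,1,6,7,8,9}→1  {1,5,6,7,8,9}→2  {4,5,6,7,8,9}→1
  7 left: {0,1,5,6,7,8,9}→3  {1,4,5,6,7,8,9}→3  {3,4,5,6,7,8,9}→1
  8 left: {0,1,4,5,6,7,8,9}→6  {1,3,4,5,6,7,8,9}→4  {2,3,4,5,6,7,8,9}→1
  placing 0:b first → 5 extensions
  placing 2:c first → 10 extensions
total linear extensions = 15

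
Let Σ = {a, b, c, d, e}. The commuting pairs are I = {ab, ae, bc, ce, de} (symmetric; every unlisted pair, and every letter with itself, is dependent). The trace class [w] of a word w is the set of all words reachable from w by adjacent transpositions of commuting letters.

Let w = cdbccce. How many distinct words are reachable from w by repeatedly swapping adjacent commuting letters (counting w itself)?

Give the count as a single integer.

piece 0:c — minimal
piece 1:d rests on {0:c}
piece 2:b rests on {1:d}
piece 3:c rests on {1:d}
piece 4:c rests on {3:c}
piece 5:c rests on {4:c}
piece 6:e rests on {2:b}
minimal pieces: {0:c}
ways to finish when only these pieces remain (= sum over removing one remaining piece with nothing left below it):
  1 left: {5}→1  {6}→1
  2 left: {2,6}→1  {4,5}→1  {5,6}→2
  3 left: {2,5,6}→3  {3,4,5}→1  {4,5,6}→3
  4 left: {2,4,5,6}→6  {3,4,5,6}→4
  5 left: {2,3,4,5,6}→10
  placing 0:c first → 10 extensions

10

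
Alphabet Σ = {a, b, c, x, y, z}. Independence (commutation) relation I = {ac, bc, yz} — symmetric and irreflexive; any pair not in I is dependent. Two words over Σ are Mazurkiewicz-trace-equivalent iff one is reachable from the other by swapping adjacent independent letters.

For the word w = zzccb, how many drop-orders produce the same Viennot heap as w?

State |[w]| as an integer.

3

0(z) covers ∅
1(z) covers 0:z
2(c) covers 1:z
3(c) covers 2:c
4(b) covers 1:z
floor of heap: 0:z
completions by unplaced set U, small U first (add the entries for U minus each lowest piece of U):
  |U|=1: {3}:1  {4}:1
  |U|=2: {2,3}:1  {3,4}:2
  |U|=3: {2,3,4}:3
  start at 0(z): 3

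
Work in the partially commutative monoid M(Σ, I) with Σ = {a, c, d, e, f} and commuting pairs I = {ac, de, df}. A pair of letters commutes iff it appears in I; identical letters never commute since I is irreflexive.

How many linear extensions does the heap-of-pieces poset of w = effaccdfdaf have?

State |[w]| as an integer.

0(e) covers ∅
1(f) covers 0:e
2(f) covers 1:f
3(a) covers 2:f
4(c) covers 2:f
5(c) covers 4:c
6(d) covers 3:a, 5:c
7(f) covers 3:a, 5:c
8(d) covers 6:d
9(a) covers 7:f, 8:d
10(f) covers 9:a
floor of heap: 0:e
completions by unplaced set U, small U first (add the entries for U minus each lowest piece of U):
  |U|=1: {10}:1
  |U|=2: {9,10}:1
  |U|=3: {7,9,10}:1  {8,9,10}:1
  |U|=4: {6,8,9,10}:1  {7,8,9,10}:2
  |U|=5: {6,7,8,9,10}:3
  |U|=6: {3,6,7,8,9,10}:3  {5,6,7,8,9,10}:3
  |U|=7: {3,5,6,7,8,9,10}:6  {4,5,6,7,8,9,10}:3
  |U|=8: {3,4,5,6,7,8,9,10}:9
  |U|=9: {2,3,4,5,6,7,8,9,10}:9
  start at 0(e): 9

9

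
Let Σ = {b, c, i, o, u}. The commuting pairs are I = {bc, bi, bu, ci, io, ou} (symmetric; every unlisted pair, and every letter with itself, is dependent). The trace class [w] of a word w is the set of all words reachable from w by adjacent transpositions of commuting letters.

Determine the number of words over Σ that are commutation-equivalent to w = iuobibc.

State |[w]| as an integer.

65

piece 0:i — minimal
piece 1:u rests on {0:i}
piece 2:o — minimal
piece 3:b rests on {2:o}
piece 4:i rests on {1:u}
piece 5:b rests on {3:b}
piece 6:c rests on {1:u, 2:o}
minimal pieces: {0:i, 2:o}
ways to finish when only these pieces remain (= sum over removing one remaining piece with nothing left below it):
  1 left: {4}→1  {5}→1  {6}→1
  2 left: {3,5}→1  {4,5}→2  {4,6}→2  {5,6}→2
  3 left: {1,4,6}→2  {3,4,5}→3  {3,5,6}→3  {4,5,6}→6
  4 left: {0,1,4,6}→2  {1,4,5,6}→8  {2,3,5,6}→3  {3,4,5,6}→12
  5 left: {0,1,4,5,6}→10  {1,3,4,5,6}→20  {2,3,4,5,6}→15
  placing 0:i first → 35 extensions
  placing 2:o first → 30 extensions
total linear extensions = 65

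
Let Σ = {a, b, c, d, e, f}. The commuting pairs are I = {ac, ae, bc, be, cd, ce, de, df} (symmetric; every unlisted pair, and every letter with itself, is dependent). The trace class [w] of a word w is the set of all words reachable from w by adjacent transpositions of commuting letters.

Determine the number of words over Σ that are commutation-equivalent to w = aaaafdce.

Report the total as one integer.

8

drop 0:a onto floor
drop 1:a onto {0:a}
drop 2:a onto {1:a}
drop 3:a onto {2:a}
drop 4:f onto {3:a}
drop 5:d onto {3:a}
drop 6:c onto {4:f}
drop 7:e onto {4:f}
ground layer = {0:a}
drop-orders for the pieces not yet dropped (sum over which currently-grounded one goes next):
  1 to go: {5} 1  {6} 1  {7} 1
  2 to go: {5,6} 2  {5,7} 2  {6,7} 2
  3 to go: {4,6,7} 2  {5,6,7} 6
  4 to go: {4,5,6,7} 8
  5 to go: {3,4,5,6,7} 8
  6 to go: {2,3,4,5,6,7} 8
  if 0:a drops first: 8 orders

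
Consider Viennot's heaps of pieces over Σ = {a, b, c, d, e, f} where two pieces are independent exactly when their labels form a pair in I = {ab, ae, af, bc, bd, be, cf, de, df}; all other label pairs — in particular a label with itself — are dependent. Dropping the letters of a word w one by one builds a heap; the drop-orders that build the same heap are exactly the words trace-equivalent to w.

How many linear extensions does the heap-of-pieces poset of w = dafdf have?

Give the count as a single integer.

drop 0:d onto floor
drop 1:a onto {0:d}
drop 2:f onto floor
drop 3:d onto {1:a}
drop 4:f onto {2:f}
ground layer = {0:d, 2:f}
drop-orders for the pieces not yet dropped (sum over which currently-grounded one goes next):
  1 to go: {3} 1  {4} 1
  2 to go: {1,3} 1  {2,4} 1  {3,4} 2
  3 to go: {0,1,3} 1  {1,3,4} 3  {2,3,4} 3
  if 0:d drops first: 6 orders
  if 2:f drops first: 4 orders
heap linearizations: 10

10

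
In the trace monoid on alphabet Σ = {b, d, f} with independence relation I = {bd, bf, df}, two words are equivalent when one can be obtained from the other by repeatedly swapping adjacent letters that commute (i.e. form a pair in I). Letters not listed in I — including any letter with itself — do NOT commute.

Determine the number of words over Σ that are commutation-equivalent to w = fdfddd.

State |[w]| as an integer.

piece 0:f — minimal
piece 1:d — minimal
piece 2:f rests on {0:f}
piece 3:d rests on {1:d}
piece 4:d rests on {3:d}
piece 5:d rests on {4:d}
minimal pieces: {0:f, 1:d}
ways to finish when only these pieces remain (= sum over removing one remaining piece with nothing left below it):
  1 left: {2}→1  {5}→1
  2 left: {0,2}→1  {2,5}→2  {4,5}→1
  3 left: {0,2,5}→3  {2,4,5}→3  {3,4,5}→1
  4 left: {0,2,4,5}→6  {1,3,4,5}→1  {2,3,4,5}→4
  placing 0:f first → 5 extensions
  placing 1:d first → 10 extensions
total linear extensions = 15

15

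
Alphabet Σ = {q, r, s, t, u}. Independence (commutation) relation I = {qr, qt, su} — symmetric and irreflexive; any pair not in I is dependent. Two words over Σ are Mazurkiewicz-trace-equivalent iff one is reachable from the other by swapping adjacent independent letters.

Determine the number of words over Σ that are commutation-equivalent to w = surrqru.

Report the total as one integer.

8

0(s) covers ∅
1(u) covers ∅
2(r) covers 0:s, 1:u
3(r) covers 2:r
4(q) covers 0:s, 1:u
5(r) covers 3:r
6(u) covers 4:q, 5:r
floor of heap: 0:s, 1:u
completions by unplaced set U, small U first (add the entries for U minus each lowest piece of U):
  |U|=1: {6}:1
  |U|=2: {4,6}:1  {5,6}:1
  |U|=3: {3,5,6}:1  {4,5,6}:2
  |U|=4: {2,3,5,6}:1  {3,4,5,6}:3
  |U|=5: {2,3,4,5,6}:4
  start at 0(s): 4
  start at 1(u): 4
sum over floor = 8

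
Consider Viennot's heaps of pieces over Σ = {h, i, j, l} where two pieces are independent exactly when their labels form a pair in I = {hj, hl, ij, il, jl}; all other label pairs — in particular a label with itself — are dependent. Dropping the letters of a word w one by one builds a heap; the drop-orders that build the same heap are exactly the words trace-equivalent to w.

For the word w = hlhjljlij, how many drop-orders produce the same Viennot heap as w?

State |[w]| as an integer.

piece 0:h — minimal
piece 1:l — minimal
piece 2:h rests on {0:h}
piece 3:j — minimal
piece 4:l rests on {1:l}
piece 5:j rests on {3:j}
piece 6:l rests on {4:l}
piece 7:i rests on {2:h}
piece 8:j rests on {5:j}
minimal pieces: {0:h, 1:l, 3:j}
ways to finish when only these pieces remain (= sum over removing one remaining piece with nothing left below it):
  1 left: {6}→1  {7}→1  {8}→1
  2 left: {2,7}→1  {4,6}→1  {5,8}→1  {6,7}→2  {6,8}→2  {7,8}→2
  3 left: {0,2,7}→1  {1,4,6}→1  {2,6,7}→3  {2,7,8}→3  {3,5,8}→1  {4,6,7}→3  {4,6,8}→3  {5,6,8}→3  {5,7,8}→3  {6,7,8}→6
  4 left: {0,2,6,7}→4  {0,2,7,8}→4  {1,4,6,7}→4  {1,4,6,8}→4  {2,4,6,7}→6  {2,5,7,8}→6  {2,6,7,8}→12  {3,5,6,8}→4  {3,5,7,8}→4  {4,5,6,8}→6  {4,6,7,8}→12  {5,6,7,8}→12
  5 left: {0,2,4,6,7}→10  {0,2,5,7,8}→10  {0,2,6,7,8}→20  {1,2,4,6,7}→10  {1,4,5,6,8}→10  {1,4,6,7,8}→20  {2,3,5,7,8}→10  {2,4,6,7,8}→30  {2,5,6,7,8}→30  {3,4,5,6,8}→10  {3,5,6,7,8}→20  {4,5,6,7,8}→30
  6 left: {0,1,2,4,6,7}→20  {0,2,3,5,7,8}→20  {0,2,4,6,7,8}→60  {0,2,5,6,7,8}→60  {1,2,4,6,7,8}→60  {1,3,4,5,6,8}→20  {1,4,5,6,7,8}→60  {2,3,5,6,7,8}→60  {2,4,5,6,7,8}→90  {3,4,5,6,7,8}→60
  7 left: {0,1,2,4,6,7,8}→140  {0,2,3,5,6,7,8}→140  {0,2,4,5,6,7,8}→210  {1,2,4,5,6,7,8}→210  {1,3,4,5,6,7,8}→140  {2,3,4,5,6,7,8}→210
  placing 0:h first → 560 extensions
  placing 1:l first → 560 extensions
  placing 3:j first → 560 extensions
total linear extensions = 1680

1680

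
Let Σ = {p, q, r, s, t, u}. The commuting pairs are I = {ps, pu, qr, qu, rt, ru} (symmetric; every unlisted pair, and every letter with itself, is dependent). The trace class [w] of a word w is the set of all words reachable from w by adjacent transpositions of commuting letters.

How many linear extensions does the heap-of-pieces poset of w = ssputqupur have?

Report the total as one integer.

40

drop 0:s onto floor
drop 1:s onto {0:s}
drop 2:p onto floor
drop 3:u onto {1:s}
drop 4:t onto {2:p, 3:u}
drop 5:q onto {4:t}
drop 6:u onto {4:t}
drop 7:p onto {5:q}
drop 8:u onto {6:u}
drop 9:r onto {7:p}
ground layer = {0:s, 2:p}
drop-orders for the pieces not yet dropped (sum over which currently-grounded one goes next):
  1 to go: {8} 1  {9} 1
  2 to go: {6,8} 1  {7,9} 1  {8,9} 2
  3 to go: {5,7,9} 1  {6,8,9} 3  {7,8,9} 3
  4 to go: {5,7,8,9} 4  {6,7,8,9} 6
  5 to go: {5,6,7,8,9} 10
  6 to go: {4,5,6,7,8,9} 10
  7 to go: {2,4,5,6,7,8,9} 10  {3,4,5,6,7,8,9} 10
  8 to go: {1,3,4,5,6,7,8,9} 10  {2,3,4,5,6,7,8,9} 20
  if 0:s drops first: 30 orders
  if 2:p drops first: 10 orders
heap linearizations: 40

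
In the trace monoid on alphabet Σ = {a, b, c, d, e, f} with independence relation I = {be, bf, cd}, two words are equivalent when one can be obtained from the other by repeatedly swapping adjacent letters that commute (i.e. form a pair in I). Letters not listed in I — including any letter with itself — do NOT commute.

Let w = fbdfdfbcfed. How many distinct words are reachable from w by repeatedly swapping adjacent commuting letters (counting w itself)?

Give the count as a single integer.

4

0(f) covers ∅
1(b) covers ∅
2(d) covers 0:f, 1:b
3(f) covers 2:d
4(d) covers 3:f
5(f) covers 4:d
6(b) covers 4:d
7(c) covers 5:f, 6:b
8(f) covers 7:c
9(e) covers 8:f
10(d) covers 9:e
floor of heap: 0:f, 1:b
completions by unplaced set U, small U first (add the entries for U minus each lowest piece of U):
  |U|=1: {10}:1
  |U|=2: {9,10}:1
  |U|=3: {8,9,10}:1
  |U|=4: {7,8,9,10}:1
  |U|=5: {5,7,8,9,10}:1  {6,7,8,9,10}:1
  |U|=6: {5,6,7,8,9,10}:2
  |U|=7: {4,5,6,7,8,9,10}:2
  |U|=8: {3,4,5,6,7,8,9,10}:2
  |U|=9: {2,3,4,5,6,7,8,9,10}:2
  start at 0(f): 2
  start at 1(b): 2
sum over floor = 4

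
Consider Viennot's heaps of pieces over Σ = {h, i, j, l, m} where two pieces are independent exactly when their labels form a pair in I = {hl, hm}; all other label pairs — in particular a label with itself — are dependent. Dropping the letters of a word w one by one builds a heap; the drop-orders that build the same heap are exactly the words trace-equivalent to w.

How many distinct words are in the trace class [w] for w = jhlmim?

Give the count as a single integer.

3

#0=j has no predecessor
#1=h depends on [0:j]
#2=l depends on [0:j]
#3=m depends on [2:l]
#4=i depends on [1:h, 3:m]
#5=m depends on [4:i]
sources: [0:j]
N(rest) = Σ N(rest − s) over sources s of rest; N(one piece) = 1:
  size 1 → [5]=1
  size 2 → [4,5]=1
  size 3 → [1,4,5]=1  [3,4,5]=1
  size 4 → [1,3,4,5]=2  [2,3,4,5]=1
  first=0(j) contributes 3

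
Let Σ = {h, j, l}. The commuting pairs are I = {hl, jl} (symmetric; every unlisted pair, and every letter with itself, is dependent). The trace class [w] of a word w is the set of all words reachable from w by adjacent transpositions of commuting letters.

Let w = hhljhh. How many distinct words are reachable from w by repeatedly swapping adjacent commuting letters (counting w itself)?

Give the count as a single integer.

6

0(h) covers ∅
1(h) covers 0:h
2(l) covers ∅
3(j) covers 1:h
4(h) covers 3:j
5(h) covers 4:h
floor of heap: 0:h, 2:l
completions by unplaced set U, small U first (add the entries for U minus each lowest piece of U):
  |U|=1: {2}:1  {5}:1
  |U|=2: {2,5}:2  {4,5}:1
  |U|=3: {2,4,5}:3  {3,4,5}:1
  |U|=4: {1,3,4,5}:1  {2,3,4,5}:4
  start at 0(h): 5
  start at 2(l): 1
sum over floor = 6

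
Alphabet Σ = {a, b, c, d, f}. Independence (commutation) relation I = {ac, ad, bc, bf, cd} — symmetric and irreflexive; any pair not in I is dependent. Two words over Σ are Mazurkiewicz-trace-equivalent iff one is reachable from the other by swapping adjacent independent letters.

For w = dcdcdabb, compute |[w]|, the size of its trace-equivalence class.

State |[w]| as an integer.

drop 0:d onto floor
drop 1:c onto floor
drop 2:d onto {0:d}
drop 3:c onto {1:c}
drop 4:d onto {2:d}
drop 5:a onto floor
drop 6:b onto {4:d, 5:a}
drop 7:b onto {6:b}
ground layer = {0:d, 1:c, 5:a}
drop-orders for the pieces not yet dropped (sum over which currently-grounded one goes next):
  1 to go: {3} 1  {7} 1
  2 to go: {1,3} 1  {3,7} 2  {6,7} 1
  3 to go: {1,3,7} 3  {3,6,7} 3  {4,6,7} 1  {5,6,7} 1
  4 to go: {1,3,6,7} 6  {2,4,6,7} 1  {3,4,6,7} 4  {3,5,6,7} 4  {4,5,6,7} 2
  5 to go: {0,2,4,6,7} 1  {1,3,4,6,7} 10  {1,3,5,6,7} 10  {2,3,4,6,7} 5  {2,4,5,6,7} 3  {3,4,5,6,7} 10
  6 to go: {0,2,3,4,6,7} 6  {0,2,4,5,6,7} 4  {1,2,3,4,6,7} 15  {1,3,4,5,6,7} 30  {2,3,4,5,6,7} 18
  if 0:d drops first: 63 orders
  if 1:c drops first: 28 orders
  if 5:a drops first: 21 orders
heap linearizations: 112

112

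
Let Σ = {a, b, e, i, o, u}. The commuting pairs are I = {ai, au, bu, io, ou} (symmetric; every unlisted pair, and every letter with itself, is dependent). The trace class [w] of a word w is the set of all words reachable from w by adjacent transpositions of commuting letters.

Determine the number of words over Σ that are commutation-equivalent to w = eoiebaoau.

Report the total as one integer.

10

0(e) covers ∅
1(o) covers 0:e
2(i) covers 0:e
3(e) covers 1:o, 2:i
4(b) covers 3:e
5(a) covers 4:b
6(o) covers 5:a
7(a) covers 6:o
8(u) covers 3:e
floor of heap: 0:e
completions by unplaced set U, small U first (add the entries for U minus each lowest piece of U):
  |U|=1: {7}:1  {8}:1
  |U|=2: {6,7}:1  {7,8}:2
  |U|=3: {5,6,7}:1  {6,7,8}:3
  |U|=4: {4,5,6,7}:1  {5,6,7,8}:4
  |U|=5: {4,5,6,7,8}:5
  |U|=6: {3,4,5,6,7,8}:5
  |U|=7: {1,3,4,5,6,7,8}:5  {2,3,4,5,6,7,8}:5
  start at 0(e): 10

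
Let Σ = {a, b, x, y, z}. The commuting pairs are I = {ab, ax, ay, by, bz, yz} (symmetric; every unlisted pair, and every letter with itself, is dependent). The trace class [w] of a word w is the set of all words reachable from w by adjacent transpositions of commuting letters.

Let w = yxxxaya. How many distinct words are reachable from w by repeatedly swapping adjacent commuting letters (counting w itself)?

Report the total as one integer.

piece 0:y — minimal
piece 1:x rests on {0:y}
piece 2:x rests on {1:x}
piece 3:x rests on {2:x}
piece 4:a — minimal
piece 5:y rests on {3:x}
piece 6:a rests on {4:a}
minimal pieces: {0:y, 4:a}
ways to finish when only these pieces remain (= sum over removing one remaining piece with nothing left below it):
  1 left: {5}→1  {6}→1
  2 left: {3,5}→1  {4,6}→1  {5,6}→2
  3 left: {2,3,5}→1  {3,5,6}→3  {4,5,6}→3
  4 left: {1,2,3,5}→1  {2,3,5,6}→4  {3,4,5,6}→6
  5 left: {0,1,2,3,5}→1  {1,2,3,5,6}→5  {2,3,4,5,6}→10
  placing 0:y first → 15 extensions
  placing 4:a first → 6 extensions
total linear extensions = 21

21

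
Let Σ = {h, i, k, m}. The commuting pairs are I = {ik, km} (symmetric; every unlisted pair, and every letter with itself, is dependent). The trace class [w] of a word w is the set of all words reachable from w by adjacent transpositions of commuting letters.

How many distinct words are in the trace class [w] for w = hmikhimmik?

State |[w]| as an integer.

15

piece 0:h — minimal
piece 1:m rests on {0:h}
piece 2:i rests on {1:m}
piece 3:k rests on {0:h}
piece 4:h rests on {2:i, 3:k}
piece 5:i rests on {4:h}
piece 6:m rests on {5:i}
piece 7:m rests on {6:m}
piece 8:i rests on {7:m}
piece 9:k rests on {4:h}
minimal pieces: {0:h}
ways to finish when only these pieces remain (= sum over removing one remaining piece with nothing left below it):
  1 left: {8}→1  {9}→1
  2 left: {7,8}→1  {8,9}→2
  3 left: {6,7,8}→1  {7,8,9}→3
  4 left: {5,6,7,8}→1  {6,7,8,9}→4
  5 left: {5,6,7,8,9}→5
  6 left: {4,5,6,7,8,9}→5
  7 left: {2,4,5,6,7,8,9}→5  {3,4,5,6,7,8,9}→5
  8 left: {1,2,4,5,6,7,8,9}→5  {2,3,4,5,6,7,8,9}→10
  placing 0:h first → 15 extensions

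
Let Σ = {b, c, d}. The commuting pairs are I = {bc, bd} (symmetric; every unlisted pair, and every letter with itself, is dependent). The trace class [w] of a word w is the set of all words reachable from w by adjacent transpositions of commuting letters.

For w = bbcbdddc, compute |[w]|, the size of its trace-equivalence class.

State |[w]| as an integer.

56

0(b) covers ∅
1(b) covers 0:b
2(c) covers ∅
3(b) covers 1:b
4(d) covers 2:c
5(d) covers 4:d
6(d) covers 5:d
7(c) covers 6:d
floor of heap: 0:b, 2:c
completions by unplaced set U, small U first (add the entries for U minus each lowest piece of U):
  |U|=1: {3}:1  {7}:1
  |U|=2: {1,3}:1  {3,7}:2  {6,7}:1
  |U|=3: {0,1,3}:1  {1,3,7}:3  {3,6,7}:3  {5,6,7}:1
  |U|=4: {0,1,3,7}:4  {1,3,6,7}:6  {3,5,6,7}:4  {4,5,6,7}:1
  |U|=5: {0,1,3,6,7}:10  {1,3,5,6,7}:10  {2,4,5,6,7}:1  {3,4,5,6,7}:5
  |U|=6: {0,1,3,5,6,7}:20  {1,3,4,5,6,7}:15  {2,3,4,5,6,7}:6
  start at 0(b): 21
  start at 2(c): 35
sum over floor = 56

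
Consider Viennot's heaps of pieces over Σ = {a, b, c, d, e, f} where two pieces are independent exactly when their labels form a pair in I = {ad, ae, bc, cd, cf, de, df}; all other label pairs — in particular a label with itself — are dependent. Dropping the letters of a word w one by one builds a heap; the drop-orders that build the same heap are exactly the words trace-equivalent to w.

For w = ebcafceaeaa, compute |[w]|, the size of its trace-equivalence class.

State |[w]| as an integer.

drop 0:e onto floor
drop 1:b onto {0:e}
drop 2:c onto {0:e}
drop 3:a onto {1:b, 2:c}
drop 4:f onto {3:a}
drop 5:c onto {3:a}
drop 6:e onto {4:f, 5:c}
drop 7:a onto {4:f, 5:c}
drop 8:e onto {6:e}
drop 9:a onto {7:a}
drop 10:a onto {9:a}
ground layer = {0:e}
drop-orders for the pieces not yet dropped (sum over which currently-grounded one goes next):
  1 to go: {8} 1  {10} 1
  2 to go: {6,8} 1  {8,10} 2  {9,10} 1
  3 to go: {6,8,10} 3  {7,9,10} 1  {8,9,10} 3
  4 to go: {6,8,9,10} 6  {7,8,9,10} 4
  5 to go: {6,7,8,9,10} 10
  6 to go: {4,6,7,8,9,10} 10  {5,6,7,8,9,10} 10
  7 to go: {4,5,6,7,8,9,10} 20
  8 to go: {3,4,5,6,7,8,9,10} 20
  9 to go: {1,3,4,5,6,7,8,9,10} 20  {2,3,4,5,6,7,8,9,10} 20
  if 0:e drops first: 40 orders

40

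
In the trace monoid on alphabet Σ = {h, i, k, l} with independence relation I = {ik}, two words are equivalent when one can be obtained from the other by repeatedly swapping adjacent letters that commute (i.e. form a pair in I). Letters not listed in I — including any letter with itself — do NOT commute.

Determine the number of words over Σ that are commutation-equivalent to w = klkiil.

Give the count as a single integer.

3

0(k) covers ∅
1(l) covers 0:k
2(k) covers 1:l
3(i) covers 1:l
4(i) covers 3:i
5(l) covers 2:k, 4:i
floor of heap: 0:k
completions by unplaced set U, small U first (add the entries for U minus each lowest piece of U):
  |U|=1: {5}:1
  |U|=2: {2,5}:1  {4,5}:1
  |U|=3: {2,4,5}:2  {3,4,5}:1
  |U|=4: {2,3,4,5}:3
  start at 0(k): 3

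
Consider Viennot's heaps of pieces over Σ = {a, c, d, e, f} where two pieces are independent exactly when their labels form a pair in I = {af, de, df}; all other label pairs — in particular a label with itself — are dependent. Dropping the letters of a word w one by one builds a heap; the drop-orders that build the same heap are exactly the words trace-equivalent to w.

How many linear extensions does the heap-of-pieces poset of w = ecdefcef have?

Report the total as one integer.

3

#0=e has no predecessor
#1=c depends on [0:e]
#2=d depends on [1:c]
#3=e depends on [1:c]
#4=f depends on [3:e]
#5=c depends on [2:d, 4:f]
#6=e depends on [5:c]
#7=f depends on [6:e]
sources: [0:e]
N(rest) = Σ N(rest − s) over sources s of rest; N(one piece) = 1:
  size 1 → [7]=1
  size 2 → [6,7]=1
  size 3 → [5,6,7]=1
  size 4 → [2,5,6,7]=1  [4,5,6,7]=1
  size 5 → [2,4,5,6,7]=2  [3,4,5,6,7]=1
  size 6 → [2,3,4,5,6,7]=3
  first=0(e) contributes 3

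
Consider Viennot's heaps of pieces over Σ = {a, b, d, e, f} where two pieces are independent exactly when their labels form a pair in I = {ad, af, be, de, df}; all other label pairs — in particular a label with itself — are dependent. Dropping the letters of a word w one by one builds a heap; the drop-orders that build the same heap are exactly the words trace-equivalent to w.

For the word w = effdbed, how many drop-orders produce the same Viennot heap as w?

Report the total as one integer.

13

0(e) covers ∅
1(f) covers 0:e
2(f) covers 1:f
3(d) covers ∅
4(b) covers 2:f, 3:d
5(e) covers 2:f
6(d) covers 4:b
floor of heap: 0:e, 3:d
completions by unplaced set U, small U first (add the entries for U minus each lowest piece of U):
  |U|=1: {5}:1  {6}:1
  |U|=2: {4,6}:1  {5,6}:2
  |U|=3: {3,4,6}:1  {4,5,6}:3
  |U|=4: {2,4,5,6}:3  {3,4,5,6}:4
  |U|=5: {1,2,4,5,6}:3  {2,3,4,5,6}:7
  start at 0(e): 10
  start at 3(d): 3
sum over floor = 13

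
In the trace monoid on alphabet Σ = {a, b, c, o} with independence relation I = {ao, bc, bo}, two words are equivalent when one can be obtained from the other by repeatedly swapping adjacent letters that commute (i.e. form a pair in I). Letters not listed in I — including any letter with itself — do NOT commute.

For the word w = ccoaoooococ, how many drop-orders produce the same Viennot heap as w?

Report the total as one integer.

#0=c has no predecessor
#1=c depends on [0:c]
#2=o depends on [1:c]
#3=a depends on [1:c]
#4=o depends on [2:o]
#5=o depends on [4:o]
#6=o depends on [5:o]
#7=o depends on [6:o]
#8=c depends on [3:a, 7:o]
#9=o depends on [8:c]
#10=c depends on [9:o]
sources: [0:c]
N(rest) = Σ N(rest − s) over sources s of rest; N(one piece) = 1:
  size 1 → [10]=1
  size 2 → [9,10]=1
  size 3 → [8,9,10]=1
  size 4 → [3,8,9,10]=1  [7,8,9,10]=1
  size 5 → [3,7,8,9,10]=2  [6,7,8,9,10]=1
  size 6 → [3,6,7,8,9,10]=3  [5,6,7,8,9,10]=1
  size 7 → [3,5,6,7,8,9,10]=4  [4,5,6,7,8,9,10]=1
  size 8 → [2,4,5,6,7,8,9,10]=1  [3,4,5,6,7,8,9,10]=5
  size 9 → [2,3,4,5,6,7,8,9,10]=6
  first=0(c) contributes 6

6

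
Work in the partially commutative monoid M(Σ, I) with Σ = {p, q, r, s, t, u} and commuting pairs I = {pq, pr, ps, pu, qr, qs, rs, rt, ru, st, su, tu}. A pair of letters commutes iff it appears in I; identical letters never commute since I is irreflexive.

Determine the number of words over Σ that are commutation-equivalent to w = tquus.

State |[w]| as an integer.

5

piece 0:t — minimal
piece 1:q rests on {0:t}
piece 2:u rests on {1:q}
piece 3:u rests on {2:u}
piece 4:s — minimal
minimal pieces: {0:t, 4:s}
ways to finish when only these pieces remain (= sum over removing one remaining piece with nothing left below it):
  1 left: {3}→1  {4}→1
  2 left: {2,3}→1  {3,4}→2
  3 left: {1,2,3}→1  {2,3,4}→3
  placing 0:t first → 4 extensions
  placing 4:s first → 1 extensions
total linear extensions = 5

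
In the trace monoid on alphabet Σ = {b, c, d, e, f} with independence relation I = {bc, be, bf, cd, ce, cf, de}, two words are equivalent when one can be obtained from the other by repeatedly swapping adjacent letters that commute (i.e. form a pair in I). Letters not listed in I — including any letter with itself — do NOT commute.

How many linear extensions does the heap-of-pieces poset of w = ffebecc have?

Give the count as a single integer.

0(f) covers ∅
1(f) covers 0:f
2(e) covers 1:f
3(b) covers ∅
4(e) covers 2:e
5(c) covers ∅
6(c) covers 5:c
floor of heap: 0:f, 3:b, 5:c
completions by unplaced set U, small U first (add the entries for U minus each lowest piece of U):
  |U|=1: {3}:1  {4}:1  {6}:1
  |U|=2: {2,4}:1  {3,4}:2  {3,6}:2  {4,6}:2  {5,6}:1
  |U|=3: {1,2,4}:1  {2,3,4}:3  {2,4,6}:3  {3,4,6}:6  {3,5,6}:3  {4,5,6}:3
  |U|=4: {0,1,2,4}:1  {1,2,3,4}:4  {1,2,4,6}:4  {2,3,4,6}:12  {2,4,5,6}:6  {3,4,5,6}:12
  |U|=5: {0,1,2,3,4}:5  {0,1,2,4,6}:5  {1,2,3,4,6}:20  {1,2,4,5,6}:10  {2,3,4,5,6}:30
  start at 0(f): 60
  start at 3(b): 15
  start at 5(c): 30
sum over floor = 105

105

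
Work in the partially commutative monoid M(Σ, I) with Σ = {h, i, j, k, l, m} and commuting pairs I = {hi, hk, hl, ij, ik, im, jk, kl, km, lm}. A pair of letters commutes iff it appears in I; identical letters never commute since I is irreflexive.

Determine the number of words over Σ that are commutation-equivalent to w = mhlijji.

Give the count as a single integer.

0(m) covers ∅
1(h) covers 0:m
2(l) covers ∅
3(i) covers 2:l
4(j) covers 1:h, 2:l
5(j) covers 4:j
6(i) covers 3:i
floor of heap: 0:m, 2:l
completions by unplaced set U, small U first (add the entries for U minus each lowest piece of U):
  |U|=1: {5}:1  {6}:1
  |U|=2: {3,6}:1  {4,5}:1  {5,6}:2
  |U|=3: {1,4,5}:1  {3,5,6}:3  {4,5,6}:3
  |U|=4: {0,1,4,5}:1  {1,4,5,6}:4  {3,4,5,6}:6
  |U|=5: {0,1,4,5,6}:5  {1,3,4,5,6}:10  {2,3,4,5,6}:6
  start at 0(m): 16
  start at 2(l): 15
sum over floor = 31

31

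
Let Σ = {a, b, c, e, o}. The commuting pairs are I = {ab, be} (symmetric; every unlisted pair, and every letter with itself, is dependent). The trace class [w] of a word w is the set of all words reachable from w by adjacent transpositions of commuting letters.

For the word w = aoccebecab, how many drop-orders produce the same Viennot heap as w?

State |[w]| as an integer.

piece 0:a — minimal
piece 1:o rests on {0:a}
piece 2:c rests on {1:o}
piece 3:c rests on {2:c}
piece 4:e rests on {3:c}
piece 5:b rests on {3:c}
piece 6:e rests on {4:e}
piece 7:c rests on {5:b, 6:e}
piece 8:a rests on {7:c}
piece 9:b rests on {7:c}
minimal pieces: {0:a}
ways to finish when only these pieces remain (= sum over removing one remaining piece with nothing left below it):
  1 left: {8}→1  {9}→1
  2 left: {8,9}→2
  3 left: {7,8,9}→2
  4 left: {5,7,8,9}→2  {6,7,8,9}→2
  5 left: {4,6,7,8,9}→2  {5,6,7,8,9}→4
  6 left: {4,5,6,7,8,9}→6
  7 left: {3,4,5,6,7,8,9}→6
  8 left: {2,3,4,5,6,7,8,9}→6
  placing 0:a first → 6 extensions

6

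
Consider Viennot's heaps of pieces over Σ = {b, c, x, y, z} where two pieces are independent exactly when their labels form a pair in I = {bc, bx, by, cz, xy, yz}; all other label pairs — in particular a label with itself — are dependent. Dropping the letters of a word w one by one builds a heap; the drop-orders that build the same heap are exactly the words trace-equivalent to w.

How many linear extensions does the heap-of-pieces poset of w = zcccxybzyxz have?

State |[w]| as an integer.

#0=z has no predecessor
#1=c has no predecessor
#2=c depends on [1:c]
#3=c depends on [2:c]
#4=x depends on [0:z, 3:c]
#5=y depends on [3:c]
#6=b depends on [0:z]
#7=z depends on [4:x, 6:b]
#8=y depends on [5:y]
#9=x depends on [7:z]
#10=z depends on [9:x]
sources: [0:z, 1:c]
N(rest) = Σ N(rest − s) over sources s of rest; N(one piece) = 1:
  size 1 → [8]=1  [10]=1
  size 2 → [5,8]=1  [8,10]=2  [9,10]=1
  size 3 → [5,8,10]=3  [7,9,10]=1  [8,9,10]=3
  size 4 → [4,7,9,10]=1  [5,8,9,10]=6  [6,7,9,10]=1  [7,8,9,10]=4
  size 5 → [4,6,7,9,10]=2  [4,7,8,9,10]=5  [5,7,8,9,10]=10  [6,7,8,9,10]=5
  size 6 → [0,4,6,7,9,10]=2  [4,5,7,8,9,10]=15  [4,6,7,8,9,10]=12  [5,6,7,8,9,10]=15
  size 7 → [0,4,6,7,8,9,10]=14  [3,4,5,7,8,9,10]=15  [4,5,6,7,8,9,10]=42
  size 8 → [0,4,5,6,7,8,9,10]=56  [2,3,4,5,7,8,9,10]=15  [3,4,5,6,7,8,9,10]=57
  size 9 → [0,3,4,5,6,7,8,9,10]=113  [1,2,3,4,5,7,8,9,10]=15  [2,3,4,5,6,7,8,9,10]=72
  first=0(z) contributes 87
  first=1(c) contributes 185
|[w]| = 272

272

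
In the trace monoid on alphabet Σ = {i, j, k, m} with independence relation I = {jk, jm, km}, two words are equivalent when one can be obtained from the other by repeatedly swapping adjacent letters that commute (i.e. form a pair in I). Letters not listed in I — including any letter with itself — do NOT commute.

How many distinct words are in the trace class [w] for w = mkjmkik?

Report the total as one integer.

30

piece 0:m — minimal
piece 1:k — minimal
piece 2:j — minimal
piece 3:m rests on {0:m}
piece 4:k rests on {1:k}
piece 5:i rests on {2:j, 3:m, 4:k}
piece 6:k rests on {5:i}
minimal pieces: {0:m, 1:k, 2:j}
ways to finish when only these pieces remain (= sum over removing one remaining piece with nothing left below it):
  1 left: {6}→1
  2 left: {5,6}→1
  3 left: {2,5,6}→1  {3,5,6}→1  {4,5,6}→1
  4 left: {0,3,5,6}→1  {1,4,5,6}→1  {2,3,5,6}→2  {2,4,5,6}→2  {3,4,5,6}→2
  5 left: {0,2,3,5,6}→3  {0,3,4,5,6}→3  {1,2,4,5,6}→3  {1,3,4,5,6}→3  {2,3,4,5,6}→6
  placing 0:m first → 12 extensions
  placing 1:k first → 12 extensions
  placing 2:j first → 6 extensions
total linear extensions = 30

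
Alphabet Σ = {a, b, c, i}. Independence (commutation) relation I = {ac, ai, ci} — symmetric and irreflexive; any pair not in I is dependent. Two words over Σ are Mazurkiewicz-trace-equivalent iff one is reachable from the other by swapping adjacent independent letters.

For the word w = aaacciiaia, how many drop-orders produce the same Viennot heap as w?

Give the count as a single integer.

piece 0:a — minimal
piece 1:a rests on {0:a}
piece 2:a rests on {1:a}
piece 3:c — minimal
piece 4:c rests on {3:c}
piece 5:i — minimal
piece 6:i rests on {5:i}
piece 7:a rests on {2:a}
piece 8:i rests on {6:i}
piece 9:a rests on {7:a}
minimal pieces: {0:a, 3:c, 5:i}
ways to finish when only these pieces remain (= sum over removing one remaining piece with nothing left below it):
  1 left: {4}→1  {8}→1  {9}→1
  2 left: {3,4}→1  {4,8}→2  {4,9}→2  {6,8}→1  {7,9}→1  {8,9}→2
  3 left: {2,7,9}→1  {3,4,8}→3  {3,4,9}→3  {4,6,8}→3  {4,7,9}→3  {4,8,9}→6  {5,6,8}→1  {6,8,9}→3  {7,8,9}→3
  4 left: {1,2,7,9}→1  {2,4,7,9}→4  {2,7,8,9}→4  {3,4,6,8}→6  {3,4,7,9}→6  {3,4,8,9}→12  {4,5,6,8}→4  {4,6,8,9}→12  {4,7,8,9}→12  {5,6,8,9}→4  {6,7,8,9}→6
  5 left: {0,1,2,7,9}→1  {1,2,4,7,9}→5  {1,2,7,8,9}→5  {2,3,4,7,9}→10  {2,4,7,8,9}→20  {2,6,7,8,9}→10  {3,4,5,6,8}→10  {3,4,6,8,9}→30  {3,4,7,8,9}→30  {4,5,6,8,9}→20  {4,6,7,8,9}→30  {5,6,7,8,9}→10
  6 left: {0,1,2,4,7,9}→6  {0,1,2,7,8,9}→6  {1,2,3,4,7,9}→15  {1,2,4,7,8,9}→30  {1,2,6,7,8,9}→15  {2,3,4,7,8,9}→60  {2,4,6,7,8,9}→60  {2,5,6,7,8,9}→20  {3,4,5,6,8,9}→60  {3,4,6,7,8,9}→90  {4,5,6,7,8,9}→60
  7 left: {0,1,2,3,4,7,9}→21  {0,1,2,4,7,8,9}→42  {0,1,2,6,7,8,9}→21  {1,2,3,4,7,8,9}→105  {1,2,4,6,7,8,9}→105  {1,2,5,6,7,8,9}→35  {2,3,4,6,7,8,9}→210  {2,4,5,6,7,8,9}→140  {3,4,5,6,7,8,9}→210
  8 left: {0,1,2,3,4,7,8,9}→168  {0,1,2,4,6,7,8,9}→168  {0,1,2,5,6,7,8,9}→56  {1,2,3,4,6,7,8,9}→420  {1,2,4,5,6,7,8,9}→280  {2,3,4,5,6,7,8,9}→560
  placing 0:a first → 1260 extensions
  placing 3:c first → 504 extensions
  placing 5:i first → 756 extensions
total linear extensions = 2520

2520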